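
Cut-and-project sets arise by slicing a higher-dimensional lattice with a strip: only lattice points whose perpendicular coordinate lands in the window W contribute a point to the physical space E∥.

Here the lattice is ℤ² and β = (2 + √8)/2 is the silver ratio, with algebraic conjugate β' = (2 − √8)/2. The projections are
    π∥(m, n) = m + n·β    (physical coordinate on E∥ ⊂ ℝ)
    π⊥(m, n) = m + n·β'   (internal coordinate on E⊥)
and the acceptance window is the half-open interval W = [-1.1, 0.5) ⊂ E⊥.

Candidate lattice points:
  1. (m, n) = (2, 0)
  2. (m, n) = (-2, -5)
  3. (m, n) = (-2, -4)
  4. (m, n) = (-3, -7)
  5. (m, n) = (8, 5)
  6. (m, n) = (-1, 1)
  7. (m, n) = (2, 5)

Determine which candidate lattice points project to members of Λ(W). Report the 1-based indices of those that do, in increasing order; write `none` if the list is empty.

β' = (2−√8)/2 ≈ -0.41421.
#1 (2,0): internal coord 2 + (0)·β' = +2.00000; +2.00000 ∉ [-1.1, 0.5) → out
#2 (-2,-5): internal coord -2 + (-5)·β' = +0.07107; +0.07107 ∈ [-1.1, 0.5) → IN Λ
#3 (-2,-4): internal coord -2 + (-4)·β' = -0.34315; -0.34315 ∈ [-1.1, 0.5) → IN Λ
#4 (-3,-7): internal coord -3 + (-7)·β' = -0.10051; -0.10051 ∈ [-1.1, 0.5) → IN Λ
#5 (8,5): internal coord 8 + (5)·β' = +5.92893; +5.92893 ∉ [-1.1, 0.5) → out
#6 (-1,1): internal coord -1 + (1)·β' = -1.41421; -1.41421 ∉ [-1.1, 0.5) → out
#7 (2,5): internal coord 2 + (5)·β' = -0.07107; -0.07107 ∈ [-1.1, 0.5) → IN Λ

2, 3, 4, 7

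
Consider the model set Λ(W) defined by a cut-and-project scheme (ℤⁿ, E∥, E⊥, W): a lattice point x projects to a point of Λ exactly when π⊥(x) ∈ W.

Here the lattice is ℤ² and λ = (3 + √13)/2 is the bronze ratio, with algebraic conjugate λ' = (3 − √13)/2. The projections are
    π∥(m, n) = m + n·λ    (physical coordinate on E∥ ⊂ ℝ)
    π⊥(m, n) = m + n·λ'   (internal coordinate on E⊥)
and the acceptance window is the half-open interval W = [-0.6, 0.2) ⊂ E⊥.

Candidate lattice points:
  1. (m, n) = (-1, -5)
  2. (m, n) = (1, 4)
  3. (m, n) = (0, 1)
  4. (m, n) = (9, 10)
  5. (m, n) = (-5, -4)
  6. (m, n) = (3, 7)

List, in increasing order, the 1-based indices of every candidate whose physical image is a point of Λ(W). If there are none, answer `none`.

2, 3

λ' = (3−√13)/2 ≈ -0.302776.
[1] lift (-1,-5): star map gives 0.513878; window check -0.6 ≤ 0.513878 < 0.2 is false → out
[2] lift (1,4): star map gives -0.211103; window check -0.6 ≤ -0.211103 < 0.2 is true → IN Λ
[3] lift (0,1): star map gives -0.302776; window check -0.6 ≤ -0.302776 < 0.2 is true → IN Λ
[4] lift (9,10): star map gives 5.972244; window check -0.6 ≤ 5.972244 < 0.2 is false → out
[5] lift (-5,-4): star map gives -3.788897; window check -0.6 ≤ -3.788897 < 0.2 is false → out
[6] lift (3,7): star map gives 0.880571; window check -0.6 ≤ 0.880571 < 0.2 is false → out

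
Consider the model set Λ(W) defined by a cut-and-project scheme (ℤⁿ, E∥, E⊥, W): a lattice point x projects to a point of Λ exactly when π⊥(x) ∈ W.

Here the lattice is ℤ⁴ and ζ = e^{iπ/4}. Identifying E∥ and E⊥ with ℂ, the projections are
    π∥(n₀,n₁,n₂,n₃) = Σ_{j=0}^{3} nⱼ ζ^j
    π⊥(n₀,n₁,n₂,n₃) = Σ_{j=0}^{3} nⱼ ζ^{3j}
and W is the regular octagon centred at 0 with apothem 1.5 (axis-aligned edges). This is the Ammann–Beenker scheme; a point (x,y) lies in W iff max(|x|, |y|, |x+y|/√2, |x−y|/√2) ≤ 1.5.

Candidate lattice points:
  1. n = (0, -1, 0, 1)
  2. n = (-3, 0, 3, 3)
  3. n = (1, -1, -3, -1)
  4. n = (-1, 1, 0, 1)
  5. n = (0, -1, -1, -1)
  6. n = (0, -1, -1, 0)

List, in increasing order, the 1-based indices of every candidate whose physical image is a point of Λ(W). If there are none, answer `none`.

1, 2, 5, 6

π⊥(n) = n₀ + n₁ζ³ + n₂ζ⁶ + n₃ζ⁹ where ζ = e^{iπ/4}.
candidate 1: n = (0, -1, 0, 1) → π⊥ ≈ (+1.414214, +0.000000); max(|x|,|y|,|x±y|/√2) = 1.414214 ≤ 1.5 ⇒ ∈ W
candidate 2: n = (-3, 0, 3, 3) → π⊥ ≈ (-0.878680, -0.878680); max(|x|,|y|,|x±y|/√2) = 1.242641 ≤ 1.5 ⇒ ∈ W
candidate 3: n = (1, -1, -3, -1) → π⊥ ≈ (+1.000000, +1.585786); max(|x|,|y|,|x±y|/√2) = 1.828427 > 1.5 ⇒ ∉ W
candidate 4: n = (-1, 1, 0, 1) → π⊥ ≈ (-1.000000, +1.414214); max(|x|,|y|,|x±y|/√2) = 1.707107 > 1.5 ⇒ ∉ W
candidate 5: n = (0, -1, -1, -1) → π⊥ ≈ (+0.000000, -0.414214); max(|x|,|y|,|x±y|/√2) = 0.414214 ≤ 1.5 ⇒ ∈ W
candidate 6: n = (0, -1, -1, 0) → π⊥ ≈ (+0.707107, +0.292893); max(|x|,|y|,|x±y|/√2) = 0.707107 ≤ 1.5 ⇒ ∈ W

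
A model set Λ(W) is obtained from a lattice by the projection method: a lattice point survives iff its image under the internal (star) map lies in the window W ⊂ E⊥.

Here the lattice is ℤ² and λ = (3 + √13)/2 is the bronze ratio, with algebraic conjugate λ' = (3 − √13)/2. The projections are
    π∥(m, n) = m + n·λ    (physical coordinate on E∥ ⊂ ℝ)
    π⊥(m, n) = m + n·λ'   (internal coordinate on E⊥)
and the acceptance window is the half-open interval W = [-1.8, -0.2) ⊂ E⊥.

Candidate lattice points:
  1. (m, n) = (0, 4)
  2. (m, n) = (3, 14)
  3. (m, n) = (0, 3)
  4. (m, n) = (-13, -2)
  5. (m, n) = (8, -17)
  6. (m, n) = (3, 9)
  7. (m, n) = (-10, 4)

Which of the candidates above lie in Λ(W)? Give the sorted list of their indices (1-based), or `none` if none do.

λ' = (3−√13)/2 ≈ -0.3028.
candidate 1: (m,n)=(0,4) → π∥ = 0+4·λ ≈ 13.2111, π⊥ = 0+4·λ' ≈ -1.2111 ∈ [-1.8, -0.2) ⇒ IN Λ
candidate 2: (m,n)=(3,14) → π∥ = 3+14·λ ≈ 49.2389, π⊥ = 3+14·λ' ≈ -1.2389 ∈ [-1.8, -0.2) ⇒ IN Λ
candidate 3: (m,n)=(0,3) → π∥ = 0+3·λ ≈ 9.9083, π⊥ = 0+3·λ' ≈ -0.9083 ∈ [-1.8, -0.2) ⇒ IN Λ
candidate 4: (m,n)=(-13,-2) → π∥ = -13-2·λ ≈ -19.6056, π⊥ = -13-2·λ' ≈ -12.3944 ∉ [-1.8, -0.2) ⇒ out
candidate 5: (m,n)=(8,-17) → π∥ = 8-17·λ ≈ -48.1472, π⊥ = 8-17·λ' ≈ 13.1472 ∉ [-1.8, -0.2) ⇒ out
candidate 6: (m,n)=(3,9) → π∥ = 3+9·λ ≈ 32.7250, π⊥ = 3+9·λ' ≈ 0.2750 ∉ [-1.8, -0.2) ⇒ out
candidate 7: (m,n)=(-10,4) → π∥ = -10+4·λ ≈ 3.2111, π⊥ = -10+4·λ' ≈ -11.2111 ∉ [-1.8, -0.2) ⇒ out

1, 2, 3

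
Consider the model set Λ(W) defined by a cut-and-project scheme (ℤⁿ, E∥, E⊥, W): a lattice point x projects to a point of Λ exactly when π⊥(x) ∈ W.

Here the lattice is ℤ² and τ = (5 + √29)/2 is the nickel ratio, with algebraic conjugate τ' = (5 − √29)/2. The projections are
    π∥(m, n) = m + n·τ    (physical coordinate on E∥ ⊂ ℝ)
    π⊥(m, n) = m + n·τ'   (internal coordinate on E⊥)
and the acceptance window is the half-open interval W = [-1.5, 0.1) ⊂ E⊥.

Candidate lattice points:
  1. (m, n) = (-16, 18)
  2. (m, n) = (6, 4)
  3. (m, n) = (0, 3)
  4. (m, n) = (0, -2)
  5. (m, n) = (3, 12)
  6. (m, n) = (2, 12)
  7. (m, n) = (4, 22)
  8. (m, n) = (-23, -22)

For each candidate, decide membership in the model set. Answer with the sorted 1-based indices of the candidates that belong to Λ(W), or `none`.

3, 6, 7

Compute τ' = (5−√29)/2 = -0.1926, so π⊥(m,n) = m -0.1926·n.
#1 (-16,18): internal coord -16 + (18)·τ' = -19.4665; -19.4665 ∉ [-1.5, 0.1) → out
#2 (6,4): internal coord 6 + (4)·τ' = +5.2297; +5.2297 ∉ [-1.5, 0.1) → out
#3 (0,3): internal coord 0 + (3)·τ' = -0.5777; -0.5777 ∈ [-1.5, 0.1) → IN Λ
#4 (0,-2): internal coord 0 + (-2)·τ' = +0.3852; +0.3852 ∉ [-1.5, 0.1) → out
#5 (3,12): internal coord 3 + (12)·τ' = +0.6890; +0.6890 ∉ [-1.5, 0.1) → out
#6 (2,12): internal coord 2 + (12)·τ' = -0.3110; -0.3110 ∈ [-1.5, 0.1) → IN Λ
#7 (4,22): internal coord 4 + (22)·τ' = -0.2368; -0.2368 ∈ [-1.5, 0.1) → IN Λ
#8 (-23,-22): internal coord -23 + (-22)·τ' = -18.7632; -18.7632 ∉ [-1.5, 0.1) → out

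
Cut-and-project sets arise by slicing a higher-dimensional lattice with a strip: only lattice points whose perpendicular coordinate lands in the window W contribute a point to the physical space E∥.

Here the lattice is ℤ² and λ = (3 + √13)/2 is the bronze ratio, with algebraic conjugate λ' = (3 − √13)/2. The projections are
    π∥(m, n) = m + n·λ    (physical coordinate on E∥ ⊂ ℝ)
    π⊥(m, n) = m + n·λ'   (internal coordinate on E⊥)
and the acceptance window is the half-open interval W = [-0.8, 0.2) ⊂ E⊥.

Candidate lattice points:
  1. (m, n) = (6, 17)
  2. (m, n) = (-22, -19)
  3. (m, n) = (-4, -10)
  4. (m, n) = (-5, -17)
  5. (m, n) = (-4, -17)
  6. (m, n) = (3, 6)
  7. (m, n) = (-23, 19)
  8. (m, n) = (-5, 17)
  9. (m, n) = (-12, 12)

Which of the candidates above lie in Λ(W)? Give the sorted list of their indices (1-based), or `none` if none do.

4

Compute λ' = (3−√13)/2 = -0.3028, so π⊥(m,n) = m -0.3028·n.
#1 (6,17): internal coord 6 + (17)·λ' = +0.8528; +0.8528 ∉ [-0.8, 0.2) → out
#2 (-22,-19): internal coord -22 + (-19)·λ' = -16.2473; -16.2473 ∉ [-0.8, 0.2) → out
#3 (-4,-10): internal coord -4 + (-10)·λ' = -0.9722; -0.9722 ∉ [-0.8, 0.2) → out
#4 (-5,-17): internal coord -5 + (-17)·λ' = +0.1472; +0.1472 ∈ [-0.8, 0.2) → IN Λ
#5 (-4,-17): internal coord -4 + (-17)·λ' = +1.1472; +1.1472 ∉ [-0.8, 0.2) → out
#6 (3,6): internal coord 3 + (6)·λ' = +1.1833; +1.1833 ∉ [-0.8, 0.2) → out
#7 (-23,19): internal coord -23 + (19)·λ' = -28.7527; -28.7527 ∉ [-0.8, 0.2) → out
#8 (-5,17): internal coord -5 + (17)·λ' = -10.1472; -10.1472 ∉ [-0.8, 0.2) → out
#9 (-12,12): internal coord -12 + (12)·λ' = -15.6333; -15.6333 ∉ [-0.8, 0.2) → out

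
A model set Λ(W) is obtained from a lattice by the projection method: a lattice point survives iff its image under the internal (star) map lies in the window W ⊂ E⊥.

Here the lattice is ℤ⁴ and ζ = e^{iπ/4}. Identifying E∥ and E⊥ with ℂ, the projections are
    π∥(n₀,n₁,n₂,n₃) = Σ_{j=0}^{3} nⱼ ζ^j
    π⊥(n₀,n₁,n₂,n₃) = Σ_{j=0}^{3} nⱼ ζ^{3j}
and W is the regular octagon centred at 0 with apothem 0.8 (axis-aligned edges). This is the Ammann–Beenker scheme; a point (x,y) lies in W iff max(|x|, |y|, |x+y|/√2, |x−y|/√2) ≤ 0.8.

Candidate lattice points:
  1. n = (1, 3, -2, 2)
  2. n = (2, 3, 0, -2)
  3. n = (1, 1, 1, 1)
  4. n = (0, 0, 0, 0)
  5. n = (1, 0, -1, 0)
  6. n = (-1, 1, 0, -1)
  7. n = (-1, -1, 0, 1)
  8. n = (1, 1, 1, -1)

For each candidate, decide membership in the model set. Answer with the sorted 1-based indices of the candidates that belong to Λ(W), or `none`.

4, 7

With ζ = e^{iπ/4} the internal vectors are ζ^0,ζ^3,ζ^6,ζ^9.
candidate 1: n = (1, 3, -2, 2) → π⊥ ≈ (+0.2929, +5.5355); max(|x|,|y|,|x±y|/√2) = 5.5355 > 0.8 ⇒ ∉ W
candidate 2: n = (2, 3, 0, -2) → π⊥ ≈ (-1.5355, +0.7071); max(|x|,|y|,|x±y|/√2) = 1.5858 > 0.8 ⇒ ∉ W
candidate 3: n = (1, 1, 1, 1) → π⊥ ≈ (+1.0000, +0.4142); max(|x|,|y|,|x±y|/√2) = 1.0000 > 0.8 ⇒ ∉ W
candidate 4: n = (0, 0, 0, 0) → π⊥ ≈ (+0.0000, +0.0000); max(|x|,|y|,|x±y|/√2) = 0.0000 ≤ 0.8 ⇒ ∈ W
candidate 5: n = (1, 0, -1, 0) → π⊥ ≈ (+1.0000, +1.0000); max(|x|,|y|,|x±y|/√2) = 1.4142 > 0.8 ⇒ ∉ W
candidate 6: n = (-1, 1, 0, -1) → π⊥ ≈ (-2.4142, +0.0000); max(|x|,|y|,|x±y|/√2) = 2.4142 > 0.8 ⇒ ∉ W
candidate 7: n = (-1, -1, 0, 1) → π⊥ ≈ (+0.4142, +0.0000); max(|x|,|y|,|x±y|/√2) = 0.4142 ≤ 0.8 ⇒ ∈ W
candidate 8: n = (1, 1, 1, -1) → π⊥ ≈ (-0.4142, -1.0000); max(|x|,|y|,|x±y|/√2) = 1.0000 > 0.8 ⇒ ∉ W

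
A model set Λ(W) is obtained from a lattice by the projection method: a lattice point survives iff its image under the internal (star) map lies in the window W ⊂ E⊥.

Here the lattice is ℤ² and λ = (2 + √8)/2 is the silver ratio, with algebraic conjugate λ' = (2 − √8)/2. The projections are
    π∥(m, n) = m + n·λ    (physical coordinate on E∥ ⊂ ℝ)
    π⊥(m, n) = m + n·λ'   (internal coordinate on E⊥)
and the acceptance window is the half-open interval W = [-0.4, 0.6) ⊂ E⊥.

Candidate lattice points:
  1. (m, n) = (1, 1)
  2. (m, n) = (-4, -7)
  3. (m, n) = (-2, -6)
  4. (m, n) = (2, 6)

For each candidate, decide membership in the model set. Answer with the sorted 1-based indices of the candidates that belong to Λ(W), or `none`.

λ' = (2−√8)/2 ≈ -0.4142.
#1 (1,1): internal coord 1 + (1)·λ' = +0.5858; +0.5858 ∈ [-0.4, 0.6) → IN Λ
#2 (-4,-7): internal coord -4 + (-7)·λ' = -1.1005; -1.1005 ∉ [-0.4, 0.6) → out
#3 (-2,-6): internal coord -2 + (-6)·λ' = +0.4853; +0.4853 ∈ [-0.4, 0.6) → IN Λ
#4 (2,6): internal coord 2 + (6)·λ' = -0.4853; -0.4853 ∉ [-0.4, 0.6) → out

1, 3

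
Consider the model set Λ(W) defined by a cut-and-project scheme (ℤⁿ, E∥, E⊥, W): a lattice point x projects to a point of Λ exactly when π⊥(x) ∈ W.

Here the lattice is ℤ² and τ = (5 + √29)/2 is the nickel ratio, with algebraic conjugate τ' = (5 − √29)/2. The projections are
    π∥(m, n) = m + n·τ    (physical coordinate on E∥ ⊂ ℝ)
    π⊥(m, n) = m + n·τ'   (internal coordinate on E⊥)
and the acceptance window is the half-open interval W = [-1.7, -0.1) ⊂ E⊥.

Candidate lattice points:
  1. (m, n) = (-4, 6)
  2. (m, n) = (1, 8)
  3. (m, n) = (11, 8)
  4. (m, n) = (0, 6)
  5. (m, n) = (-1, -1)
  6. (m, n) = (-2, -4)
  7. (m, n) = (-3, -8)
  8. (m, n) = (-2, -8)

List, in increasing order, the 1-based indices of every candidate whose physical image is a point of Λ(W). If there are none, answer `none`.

2, 4, 5, 6, 7, 8

Compute τ' = (5−√29)/2 = -0.192582, so π⊥(m,n) = m -0.192582·n.
[1] lift (-4,6): star map gives -5.155494; window check -1.7 ≤ -5.155494 < -0.1 is false → out
[2] lift (1,8): star map gives -0.540659; window check -1.7 ≤ -0.540659 < -0.1 is true → IN Λ
[3] lift (11,8): star map gives 9.459341; window check -1.7 ≤ 9.459341 < -0.1 is false → out
[4] lift (0,6): star map gives -1.155494; window check -1.7 ≤ -1.155494 < -0.1 is true → IN Λ
[5] lift (-1,-1): star map gives -0.807418; window check -1.7 ≤ -0.807418 < -0.1 is true → IN Λ
[6] lift (-2,-4): star map gives -1.229670; window check -1.7 ≤ -1.229670 < -0.1 is true → IN Λ
[7] lift (-3,-8): star map gives -1.459341; window check -1.7 ≤ -1.459341 < -0.1 is true → IN Λ
[8] lift (-2,-8): star map gives -0.459341; window check -1.7 ≤ -0.459341 < -0.1 is true → IN Λ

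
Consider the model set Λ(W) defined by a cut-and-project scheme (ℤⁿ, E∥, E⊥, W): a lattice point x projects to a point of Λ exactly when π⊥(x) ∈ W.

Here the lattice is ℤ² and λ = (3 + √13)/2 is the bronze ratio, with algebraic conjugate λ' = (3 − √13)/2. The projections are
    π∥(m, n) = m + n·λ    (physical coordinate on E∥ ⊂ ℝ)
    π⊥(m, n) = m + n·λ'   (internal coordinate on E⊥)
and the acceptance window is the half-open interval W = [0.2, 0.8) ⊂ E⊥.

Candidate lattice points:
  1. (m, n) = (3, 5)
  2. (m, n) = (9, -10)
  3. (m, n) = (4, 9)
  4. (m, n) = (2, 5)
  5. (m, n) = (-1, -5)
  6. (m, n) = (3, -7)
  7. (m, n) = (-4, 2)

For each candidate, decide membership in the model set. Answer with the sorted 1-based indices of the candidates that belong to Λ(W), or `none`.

Numerically λ ≈ 3.302776 and λ' = −1/λ ≈ -0.302776.
candidate 1: (m,n)=(3,5) → π∥ = 3+5·λ ≈ 19.513878, π⊥ = 3+5·λ' ≈ 1.486122 ∉ [0.2, 0.8) ⇒ out
candidate 2: (m,n)=(9,-10) → π∥ = 9-10·λ ≈ -24.027756, π⊥ = 9-10·λ' ≈ 12.027756 ∉ [0.2, 0.8) ⇒ out
candidate 3: (m,n)=(4,9) → π∥ = 4+9·λ ≈ 33.724981, π⊥ = 4+9·λ' ≈ 1.275019 ∉ [0.2, 0.8) ⇒ out
candidate 4: (m,n)=(2,5) → π∥ = 2+5·λ ≈ 18.513878, π⊥ = 2+5·λ' ≈ 0.486122 ∈ [0.2, 0.8) ⇒ IN Λ
candidate 5: (m,n)=(-1,-5) → π∥ = -1-5·λ ≈ -17.513878, π⊥ = -1-5·λ' ≈ 0.513878 ∈ [0.2, 0.8) ⇒ IN Λ
candidate 6: (m,n)=(3,-7) → π∥ = 3-7·λ ≈ -20.119429, π⊥ = 3-7·λ' ≈ 5.119429 ∉ [0.2, 0.8) ⇒ out
candidate 7: (m,n)=(-4,2) → π∥ = -4+2·λ ≈ 2.605551, π⊥ = -4+2·λ' ≈ -4.605551 ∉ [0.2, 0.8) ⇒ out

4, 5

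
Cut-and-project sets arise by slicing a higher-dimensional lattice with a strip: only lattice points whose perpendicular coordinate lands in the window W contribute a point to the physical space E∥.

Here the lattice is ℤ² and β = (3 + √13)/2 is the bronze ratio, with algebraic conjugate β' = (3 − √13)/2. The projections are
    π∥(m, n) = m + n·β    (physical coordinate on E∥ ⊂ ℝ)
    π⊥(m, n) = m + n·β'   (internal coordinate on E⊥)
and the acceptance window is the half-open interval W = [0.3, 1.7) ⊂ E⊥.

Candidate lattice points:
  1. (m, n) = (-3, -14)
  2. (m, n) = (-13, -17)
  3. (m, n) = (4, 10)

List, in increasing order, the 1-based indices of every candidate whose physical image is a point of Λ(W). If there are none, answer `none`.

β' = (3−√13)/2 ≈ -0.30278.
#1 (-3,-14): internal coord -3 + (-14)·β' = +1.23886; +1.23886 ∈ [0.3, 1.7) → IN Λ
#2 (-13,-17): internal coord -13 + (-17)·β' = -7.85281; -7.85281 ∉ [0.3, 1.7) → out
#3 (4,10): internal coord 4 + (10)·β' = +0.97224; +0.97224 ∈ [0.3, 1.7) → IN Λ

1, 3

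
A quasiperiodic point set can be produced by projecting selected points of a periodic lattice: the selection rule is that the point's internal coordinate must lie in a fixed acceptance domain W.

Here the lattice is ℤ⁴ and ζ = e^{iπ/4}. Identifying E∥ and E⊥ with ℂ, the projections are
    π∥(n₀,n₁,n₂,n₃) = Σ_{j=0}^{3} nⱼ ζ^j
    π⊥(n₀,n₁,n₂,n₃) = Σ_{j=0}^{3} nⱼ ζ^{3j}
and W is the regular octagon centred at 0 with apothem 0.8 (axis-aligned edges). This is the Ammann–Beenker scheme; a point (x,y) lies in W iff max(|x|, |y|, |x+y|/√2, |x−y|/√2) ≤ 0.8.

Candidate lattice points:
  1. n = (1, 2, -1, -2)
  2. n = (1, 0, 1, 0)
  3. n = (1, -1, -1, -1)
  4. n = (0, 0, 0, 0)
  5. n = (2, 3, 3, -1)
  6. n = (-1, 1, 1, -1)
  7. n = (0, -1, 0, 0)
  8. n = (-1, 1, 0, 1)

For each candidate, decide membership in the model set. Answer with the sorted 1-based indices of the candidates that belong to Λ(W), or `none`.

Internal map: ζ^{3j} for j=0..3 gives (1,0), (−√2/2,√2/2), (0,−1), (√2/2,√2/2).
#1 (1, 2, -1, -2): internal (-1.828427, 1.000000); octagon support 2.000000 vs apothem 0.8 → ∉ W
#2 (1, 0, 1, 0): internal (1.000000, -1.000000); octagon support 1.414214 vs apothem 0.8 → ∉ W
#3 (1, -1, -1, -1): internal (1.000000, -0.414214); octagon support 1.000000 vs apothem 0.8 → ∉ W
#4 (0, 0, 0, 0): internal (0.000000, 0.000000); octagon support 0.000000 vs apothem 0.8 → ∈ W
#5 (2, 3, 3, -1): internal (-0.828427, -1.585786); octagon support 1.707107 vs apothem 0.8 → ∉ W
#6 (-1, 1, 1, -1): internal (-2.414214, -1.000000); octagon support 2.414214 vs apothem 0.8 → ∉ W
#7 (0, -1, 0, 0): internal (0.707107, -0.707107); octagon support 1.000000 vs apothem 0.8 → ∉ W
#8 (-1, 1, 0, 1): internal (-1.000000, 1.414214); octagon support 1.707107 vs apothem 0.8 → ∉ W

4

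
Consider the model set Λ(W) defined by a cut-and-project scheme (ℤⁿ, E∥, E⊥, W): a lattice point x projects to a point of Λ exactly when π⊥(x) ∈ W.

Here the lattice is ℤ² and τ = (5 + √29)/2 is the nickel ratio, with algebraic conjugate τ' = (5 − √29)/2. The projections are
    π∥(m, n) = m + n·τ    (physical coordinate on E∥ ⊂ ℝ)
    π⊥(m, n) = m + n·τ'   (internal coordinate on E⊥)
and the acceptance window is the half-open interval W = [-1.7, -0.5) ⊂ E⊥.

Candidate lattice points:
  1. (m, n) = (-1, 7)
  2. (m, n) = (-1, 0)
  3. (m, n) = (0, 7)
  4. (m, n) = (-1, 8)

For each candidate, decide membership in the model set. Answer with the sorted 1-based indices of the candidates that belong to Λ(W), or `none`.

2, 3

Compute τ' = (5−√29)/2 = -0.192582, so π⊥(m,n) = m -0.192582·n.
[1] lift (-1,7): star map gives -2.348077; window check -1.7 ≤ -2.348077 < -0.5 is false → out
[2] lift (-1,0): star map gives -1.000000; window check -1.7 ≤ -1.000000 < -0.5 is true → IN Λ
[3] lift (0,7): star map gives -1.348077; window check -1.7 ≤ -1.348077 < -0.5 is true → IN Λ
[4] lift (-1,8): star map gives -2.540659; window check -1.7 ≤ -2.540659 < -0.5 is false → out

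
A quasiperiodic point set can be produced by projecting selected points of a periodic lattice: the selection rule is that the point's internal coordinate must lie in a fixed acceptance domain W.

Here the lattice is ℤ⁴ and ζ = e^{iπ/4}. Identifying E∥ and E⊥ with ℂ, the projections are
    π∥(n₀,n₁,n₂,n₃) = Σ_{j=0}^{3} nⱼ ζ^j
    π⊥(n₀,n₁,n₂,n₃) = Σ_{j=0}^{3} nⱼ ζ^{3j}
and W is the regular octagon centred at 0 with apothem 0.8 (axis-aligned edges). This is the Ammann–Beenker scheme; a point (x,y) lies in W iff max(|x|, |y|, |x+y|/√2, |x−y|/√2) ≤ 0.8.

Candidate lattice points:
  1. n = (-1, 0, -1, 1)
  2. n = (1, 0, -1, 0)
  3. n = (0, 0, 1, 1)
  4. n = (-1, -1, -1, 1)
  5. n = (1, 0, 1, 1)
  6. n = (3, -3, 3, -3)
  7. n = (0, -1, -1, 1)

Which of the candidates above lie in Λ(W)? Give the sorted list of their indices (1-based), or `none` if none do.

3

With ζ = e^{iπ/4} the internal vectors are ζ^0,ζ^3,ζ^6,ζ^9.
candidate 1: n = (-1, 0, -1, 1) → π⊥ ≈ (-0.2929, +1.7071); max(|x|,|y|,|x±y|/√2) = 1.7071 > 0.8 ⇒ ∉ W
candidate 2: n = (1, 0, -1, 0) → π⊥ ≈ (+1.0000, +1.0000); max(|x|,|y|,|x±y|/√2) = 1.4142 > 0.8 ⇒ ∉ W
candidate 3: n = (0, 0, 1, 1) → π⊥ ≈ (+0.7071, -0.2929); max(|x|,|y|,|x±y|/√2) = 0.7071 ≤ 0.8 ⇒ ∈ W
candidate 4: n = (-1, -1, -1, 1) → π⊥ ≈ (+0.4142, +1.0000); max(|x|,|y|,|x±y|/√2) = 1.0000 > 0.8 ⇒ ∉ W
candidate 5: n = (1, 0, 1, 1) → π⊥ ≈ (+1.7071, -0.2929); max(|x|,|y|,|x±y|/√2) = 1.7071 > 0.8 ⇒ ∉ W
candidate 6: n = (3, -3, 3, -3) → π⊥ ≈ (+3.0000, -7.2426); max(|x|,|y|,|x±y|/√2) = 7.2426 > 0.8 ⇒ ∉ W
candidate 7: n = (0, -1, -1, 1) → π⊥ ≈ (+1.4142, +1.0000); max(|x|,|y|,|x±y|/√2) = 1.7071 > 0.8 ⇒ ∉ W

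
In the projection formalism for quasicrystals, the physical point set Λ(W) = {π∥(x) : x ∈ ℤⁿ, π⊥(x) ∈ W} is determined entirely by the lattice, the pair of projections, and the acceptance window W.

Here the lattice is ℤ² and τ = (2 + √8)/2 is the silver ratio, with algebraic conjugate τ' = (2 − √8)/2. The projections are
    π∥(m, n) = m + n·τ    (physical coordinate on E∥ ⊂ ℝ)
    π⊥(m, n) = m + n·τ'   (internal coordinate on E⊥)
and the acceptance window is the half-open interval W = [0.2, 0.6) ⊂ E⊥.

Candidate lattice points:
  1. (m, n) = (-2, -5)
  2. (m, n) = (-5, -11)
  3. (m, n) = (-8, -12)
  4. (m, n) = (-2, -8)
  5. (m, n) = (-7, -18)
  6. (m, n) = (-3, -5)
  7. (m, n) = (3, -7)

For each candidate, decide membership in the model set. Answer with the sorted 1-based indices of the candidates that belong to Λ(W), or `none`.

τ' = (2−√8)/2 ≈ -0.4142.
candidate 1: (m,n)=(-2,-5) → π∥ = -2-5·τ ≈ -14.0711, π⊥ = -2-5·τ' ≈ 0.0711 ∉ [0.2, 0.6) ⇒ out
candidate 2: (m,n)=(-5,-11) → π∥ = -5-11·τ ≈ -31.5563, π⊥ = -5-11·τ' ≈ -0.4437 ∉ [0.2, 0.6) ⇒ out
candidate 3: (m,n)=(-8,-12) → π∥ = -8-12·τ ≈ -36.9706, π⊥ = -8-12·τ' ≈ -3.0294 ∉ [0.2, 0.6) ⇒ out
candidate 4: (m,n)=(-2,-8) → π∥ = -2-8·τ ≈ -21.3137, π⊥ = -2-8·τ' ≈ 1.3137 ∉ [0.2, 0.6) ⇒ out
candidate 5: (m,n)=(-7,-18) → π∥ = -7-18·τ ≈ -50.4558, π⊥ = -7-18·τ' ≈ 0.4558 ∈ [0.2, 0.6) ⇒ IN Λ
candidate 6: (m,n)=(-3,-5) → π∥ = -3-5·τ ≈ -15.0711, π⊥ = -3-5·τ' ≈ -0.9289 ∉ [0.2, 0.6) ⇒ out
candidate 7: (m,n)=(3,-7) → π∥ = 3-7·τ ≈ -13.8995, π⊥ = 3-7·τ' ≈ 5.8995 ∉ [0.2, 0.6) ⇒ out

5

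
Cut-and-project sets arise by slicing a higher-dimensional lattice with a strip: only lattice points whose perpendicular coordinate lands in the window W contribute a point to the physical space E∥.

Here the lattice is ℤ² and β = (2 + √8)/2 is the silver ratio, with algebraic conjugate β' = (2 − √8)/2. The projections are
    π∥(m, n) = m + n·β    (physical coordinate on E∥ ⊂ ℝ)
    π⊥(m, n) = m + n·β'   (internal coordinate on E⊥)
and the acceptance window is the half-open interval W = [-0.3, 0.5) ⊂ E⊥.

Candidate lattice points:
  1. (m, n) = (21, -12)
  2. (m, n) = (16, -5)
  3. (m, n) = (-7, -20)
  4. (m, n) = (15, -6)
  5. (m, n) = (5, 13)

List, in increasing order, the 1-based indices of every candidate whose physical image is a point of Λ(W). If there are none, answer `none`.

Numerically β ≈ 2.41421 and β' = −1/β ≈ -0.41421.
candidate 1: (m,n)=(21,-12) → π∥ = 21-12·β ≈ -7.97056, π⊥ = 21-12·β' ≈ 25.97056 ∉ [-0.3, 0.5) ⇒ out
candidate 2: (m,n)=(16,-5) → π∥ = 16-5·β ≈ 3.92893, π⊥ = 16-5·β' ≈ 18.07107 ∉ [-0.3, 0.5) ⇒ out
candidate 3: (m,n)=(-7,-20) → π∥ = -7-20·β ≈ -55.28427, π⊥ = -7-20·β' ≈ 1.28427 ∉ [-0.3, 0.5) ⇒ out
candidate 4: (m,n)=(15,-6) → π∥ = 15-6·β ≈ 0.51472, π⊥ = 15-6·β' ≈ 17.48528 ∉ [-0.3, 0.5) ⇒ out
candidate 5: (m,n)=(5,13) → π∥ = 5+13·β ≈ 36.38478, π⊥ = 5+13·β' ≈ -0.38478 ∉ [-0.3, 0.5) ⇒ out

none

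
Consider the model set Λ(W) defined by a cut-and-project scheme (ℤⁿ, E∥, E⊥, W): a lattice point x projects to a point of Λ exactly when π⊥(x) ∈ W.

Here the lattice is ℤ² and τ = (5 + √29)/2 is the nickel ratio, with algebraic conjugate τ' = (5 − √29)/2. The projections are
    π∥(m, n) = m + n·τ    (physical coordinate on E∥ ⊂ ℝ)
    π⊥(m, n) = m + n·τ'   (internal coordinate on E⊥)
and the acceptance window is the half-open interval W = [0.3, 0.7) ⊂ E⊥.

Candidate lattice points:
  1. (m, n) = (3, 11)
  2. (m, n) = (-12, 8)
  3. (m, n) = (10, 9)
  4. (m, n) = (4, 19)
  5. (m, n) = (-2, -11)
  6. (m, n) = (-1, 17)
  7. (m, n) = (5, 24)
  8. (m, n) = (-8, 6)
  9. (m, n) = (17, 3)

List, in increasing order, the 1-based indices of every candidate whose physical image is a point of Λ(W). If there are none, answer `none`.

4, 7

Numerically τ ≈ 5.19258 and τ' = −1/τ ≈ -0.19258.
#1 (3,11): internal coord 3 + (11)·τ' = +0.88159; +0.88159 ∉ [0.3, 0.7) → out
#2 (-12,8): internal coord -12 + (8)·τ' = -13.54066; -13.54066 ∉ [0.3, 0.7) → out
#3 (10,9): internal coord 10 + (9)·τ' = +8.26676; +8.26676 ∉ [0.3, 0.7) → out
#4 (4,19): internal coord 4 + (19)·τ' = +0.34093; +0.34093 ∈ [0.3, 0.7) → IN Λ
#5 (-2,-11): internal coord -2 + (-11)·τ' = +0.11841; +0.11841 ∉ [0.3, 0.7) → out
#6 (-1,17): internal coord -1 + (17)·τ' = -4.27390; -4.27390 ∉ [0.3, 0.7) → out
#7 (5,24): internal coord 5 + (24)·τ' = +0.37802; +0.37802 ∈ [0.3, 0.7) → IN Λ
#8 (-8,6): internal coord -8 + (6)·τ' = -9.15549; -9.15549 ∉ [0.3, 0.7) → out
#9 (17,3): internal coord 17 + (3)·τ' = +16.42225; +16.42225 ∉ [0.3, 0.7) → out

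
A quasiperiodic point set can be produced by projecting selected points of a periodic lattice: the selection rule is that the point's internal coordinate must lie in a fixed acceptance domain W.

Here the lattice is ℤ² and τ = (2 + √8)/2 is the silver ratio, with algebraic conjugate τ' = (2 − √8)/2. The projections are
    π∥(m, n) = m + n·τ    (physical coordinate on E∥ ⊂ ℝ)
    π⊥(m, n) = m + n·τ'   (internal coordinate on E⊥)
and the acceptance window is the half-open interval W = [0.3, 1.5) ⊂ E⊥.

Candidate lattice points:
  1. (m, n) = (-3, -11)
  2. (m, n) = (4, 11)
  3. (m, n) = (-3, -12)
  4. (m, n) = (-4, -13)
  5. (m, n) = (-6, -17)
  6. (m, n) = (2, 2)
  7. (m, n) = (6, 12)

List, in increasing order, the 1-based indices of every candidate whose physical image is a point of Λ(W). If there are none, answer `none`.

4, 5, 6, 7

Numerically τ ≈ 2.414214 and τ' = −1/τ ≈ -0.414214.
candidate 1: (m,n)=(-3,-11) → π∥ = -3-11·τ ≈ -29.556349, π⊥ = -3-11·τ' ≈ 1.556349 ∉ [0.3, 1.5) ⇒ out
candidate 2: (m,n)=(4,11) → π∥ = 4+11·τ ≈ 30.556349, π⊥ = 4+11·τ' ≈ -0.556349 ∉ [0.3, 1.5) ⇒ out
candidate 3: (m,n)=(-3,-12) → π∥ = -3-12·τ ≈ -31.970563, π⊥ = -3-12·τ' ≈ 1.970563 ∉ [0.3, 1.5) ⇒ out
candidate 4: (m,n)=(-4,-13) → π∥ = -4-13·τ ≈ -35.384776, π⊥ = -4-13·τ' ≈ 1.384776 ∈ [0.3, 1.5) ⇒ IN Λ
candidate 5: (m,n)=(-6,-17) → π∥ = -6-17·τ ≈ -47.041631, π⊥ = -6-17·τ' ≈ 1.041631 ∈ [0.3, 1.5) ⇒ IN Λ
candidate 6: (m,n)=(2,2) → π∥ = 2+2·τ ≈ 6.828427, π⊥ = 2+2·τ' ≈ 1.171573 ∈ [0.3, 1.5) ⇒ IN Λ
candidate 7: (m,n)=(6,12) → π∥ = 6+12·τ ≈ 34.970563, π⊥ = 6+12·τ' ≈ 1.029437 ∈ [0.3, 1.5) ⇒ IN Λ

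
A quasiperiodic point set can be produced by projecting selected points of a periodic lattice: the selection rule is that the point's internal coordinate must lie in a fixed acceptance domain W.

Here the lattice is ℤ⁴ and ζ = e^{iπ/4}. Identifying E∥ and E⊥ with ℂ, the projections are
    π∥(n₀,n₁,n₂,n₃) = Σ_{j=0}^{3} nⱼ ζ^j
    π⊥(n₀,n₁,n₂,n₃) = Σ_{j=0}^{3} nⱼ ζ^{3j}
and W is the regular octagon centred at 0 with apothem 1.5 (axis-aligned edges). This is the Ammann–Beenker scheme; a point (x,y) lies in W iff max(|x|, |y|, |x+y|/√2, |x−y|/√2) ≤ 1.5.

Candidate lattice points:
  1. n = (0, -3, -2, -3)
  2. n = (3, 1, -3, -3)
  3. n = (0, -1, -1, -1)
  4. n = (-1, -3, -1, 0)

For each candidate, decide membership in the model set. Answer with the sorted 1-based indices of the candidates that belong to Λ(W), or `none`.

3

Internal map: ζ^{3j} for j=0..3 gives (1,0), (−√2/2,√2/2), (0,−1), (√2/2,√2/2).
#1 (0, -3, -2, -3): internal (0.000000, -2.242641); octagon support 2.242641 vs apothem 1.5 → ∉ W
#2 (3, 1, -3, -3): internal (0.171573, 1.585786); octagon support 1.585786 vs apothem 1.5 → ∉ W
#3 (0, -1, -1, -1): internal (0.000000, -0.414214); octagon support 0.414214 vs apothem 1.5 → ∈ W
#4 (-1, -3, -1, 0): internal (1.121320, -1.121320); octagon support 1.585786 vs apothem 1.5 → ∉ W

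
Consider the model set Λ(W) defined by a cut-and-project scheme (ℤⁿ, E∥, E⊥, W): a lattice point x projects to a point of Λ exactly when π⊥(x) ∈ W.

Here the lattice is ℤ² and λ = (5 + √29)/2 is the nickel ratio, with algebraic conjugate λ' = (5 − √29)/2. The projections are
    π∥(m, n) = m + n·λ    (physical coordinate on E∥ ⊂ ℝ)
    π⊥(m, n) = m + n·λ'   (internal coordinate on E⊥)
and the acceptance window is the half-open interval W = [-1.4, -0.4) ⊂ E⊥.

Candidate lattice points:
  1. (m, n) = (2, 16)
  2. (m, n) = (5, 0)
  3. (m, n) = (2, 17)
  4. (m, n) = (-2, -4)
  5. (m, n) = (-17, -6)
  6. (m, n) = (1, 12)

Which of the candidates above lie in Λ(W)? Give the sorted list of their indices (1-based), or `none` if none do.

Compute λ' = (5−√29)/2 = -0.19258, so π⊥(m,n) = m -0.19258·n.
[1] lift (2,16): star map gives -1.08132; window check -1.4 ≤ -1.08132 < -0.4 is true → IN Λ
[2] lift (5,0): star map gives 5.00000; window check -1.4 ≤ 5.00000 < -0.4 is false → out
[3] lift (2,17): star map gives -1.27390; window check -1.4 ≤ -1.27390 < -0.4 is true → IN Λ
[4] lift (-2,-4): star map gives -1.22967; window check -1.4 ≤ -1.22967 < -0.4 is true → IN Λ
[5] lift (-17,-6): star map gives -15.84451; window check -1.4 ≤ -15.84451 < -0.4 is false → out
[6] lift (1,12): star map gives -1.31099; window check -1.4 ≤ -1.31099 < -0.4 is true → IN Λ

1, 3, 4, 6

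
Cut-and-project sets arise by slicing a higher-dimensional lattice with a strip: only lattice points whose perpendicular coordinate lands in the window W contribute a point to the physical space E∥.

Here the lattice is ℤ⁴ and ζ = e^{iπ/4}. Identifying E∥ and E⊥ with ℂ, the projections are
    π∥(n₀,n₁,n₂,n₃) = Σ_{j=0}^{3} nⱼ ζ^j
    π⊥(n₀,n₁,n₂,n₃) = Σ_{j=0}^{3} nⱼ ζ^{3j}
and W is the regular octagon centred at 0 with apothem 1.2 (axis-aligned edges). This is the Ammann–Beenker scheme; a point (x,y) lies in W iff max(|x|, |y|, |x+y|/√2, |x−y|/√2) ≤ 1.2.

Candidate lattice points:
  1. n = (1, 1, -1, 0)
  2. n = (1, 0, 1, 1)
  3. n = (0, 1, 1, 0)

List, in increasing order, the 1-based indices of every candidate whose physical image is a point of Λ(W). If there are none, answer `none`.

3

With ζ = e^{iπ/4} the internal vectors are ζ^0,ζ^3,ζ^6,ζ^9.
candidate 1: n = (1, 1, -1, 0) → π⊥ ≈ (+0.2929, +1.7071); max(|x|,|y|,|x±y|/√2) = 1.7071 > 1.2 ⇒ ∉ W
candidate 2: n = (1, 0, 1, 1) → π⊥ ≈ (+1.7071, -0.2929); max(|x|,|y|,|x±y|/√2) = 1.7071 > 1.2 ⇒ ∉ W
candidate 3: n = (0, 1, 1, 0) → π⊥ ≈ (-0.7071, -0.2929); max(|x|,|y|,|x±y|/√2) = 0.7071 ≤ 1.2 ⇒ ∈ W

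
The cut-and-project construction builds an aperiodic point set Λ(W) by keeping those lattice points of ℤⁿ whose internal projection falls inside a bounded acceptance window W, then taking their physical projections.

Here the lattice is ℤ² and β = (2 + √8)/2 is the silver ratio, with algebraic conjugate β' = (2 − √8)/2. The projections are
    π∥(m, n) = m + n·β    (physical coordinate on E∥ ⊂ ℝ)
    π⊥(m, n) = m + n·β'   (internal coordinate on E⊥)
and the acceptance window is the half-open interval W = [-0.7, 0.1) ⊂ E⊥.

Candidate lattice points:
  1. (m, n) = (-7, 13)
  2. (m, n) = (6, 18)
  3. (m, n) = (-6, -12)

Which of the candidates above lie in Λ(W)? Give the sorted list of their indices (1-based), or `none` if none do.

none

Compute β' = (2−√8)/2 = -0.414214, so π⊥(m,n) = m -0.414214·n.
[1] lift (-7,13): star map gives -12.384776; window check -0.7 ≤ -12.384776 < 0.1 is false → out
[2] lift (6,18): star map gives -1.455844; window check -0.7 ≤ -1.455844 < 0.1 is false → out
[3] lift (-6,-12): star map gives -1.029437; window check -0.7 ≤ -1.029437 < 0.1 is false → out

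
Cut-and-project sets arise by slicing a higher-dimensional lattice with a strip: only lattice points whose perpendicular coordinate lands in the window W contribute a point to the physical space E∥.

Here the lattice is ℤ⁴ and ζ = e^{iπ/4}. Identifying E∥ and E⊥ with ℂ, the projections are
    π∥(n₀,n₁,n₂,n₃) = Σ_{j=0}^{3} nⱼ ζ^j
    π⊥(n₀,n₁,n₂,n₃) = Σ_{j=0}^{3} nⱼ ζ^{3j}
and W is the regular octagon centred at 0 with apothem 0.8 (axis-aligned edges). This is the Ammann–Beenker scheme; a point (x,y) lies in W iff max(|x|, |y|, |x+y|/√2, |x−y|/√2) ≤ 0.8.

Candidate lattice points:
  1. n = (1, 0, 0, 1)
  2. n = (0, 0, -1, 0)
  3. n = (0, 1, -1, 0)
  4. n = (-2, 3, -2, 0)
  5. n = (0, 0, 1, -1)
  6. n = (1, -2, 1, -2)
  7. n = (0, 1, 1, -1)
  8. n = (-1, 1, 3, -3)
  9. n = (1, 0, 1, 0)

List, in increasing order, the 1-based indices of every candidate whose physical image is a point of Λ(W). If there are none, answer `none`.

Internal map: ζ^{3j} for j=0..3 gives (1,0), (−√2/2,√2/2), (0,−1), (√2/2,√2/2).
candidate 1: n = (1, 0, 0, 1) → π⊥ ≈ (+1.70711, +0.70711); max(|x|,|y|,|x±y|/√2) = 1.70711 > 0.8 ⇒ ∉ W
candidate 2: n = (0, 0, -1, 0) → π⊥ ≈ (+0.00000, +1.00000); max(|x|,|y|,|x±y|/√2) = 1.00000 > 0.8 ⇒ ∉ W
candidate 3: n = (0, 1, -1, 0) → π⊥ ≈ (-0.70711, +1.70711); max(|x|,|y|,|x±y|/√2) = 1.70711 > 0.8 ⇒ ∉ W
candidate 4: n = (-2, 3, -2, 0) → π⊥ ≈ (-4.12132, +4.12132); max(|x|,|y|,|x±y|/√2) = 5.82843 > 0.8 ⇒ ∉ W
candidate 5: n = (0, 0, 1, -1) → π⊥ ≈ (-0.70711, -1.70711); max(|x|,|y|,|x±y|/√2) = 1.70711 > 0.8 ⇒ ∉ W
candidate 6: n = (1, -2, 1, -2) → π⊥ ≈ (+1.00000, -3.82843); max(|x|,|y|,|x±y|/√2) = 3.82843 > 0.8 ⇒ ∉ W
candidate 7: n = (0, 1, 1, -1) → π⊥ ≈ (-1.41421, -1.00000); max(|x|,|y|,|x±y|/√2) = 1.70711 > 0.8 ⇒ ∉ W
candidate 8: n = (-1, 1, 3, -3) → π⊥ ≈ (-3.82843, -4.41421); max(|x|,|y|,|x±y|/√2) = 5.82843 > 0.8 ⇒ ∉ W
candidate 9: n = (1, 0, 1, 0) → π⊥ ≈ (+1.00000, -1.00000); max(|x|,|y|,|x±y|/√2) = 1.41421 > 0.8 ⇒ ∉ W

none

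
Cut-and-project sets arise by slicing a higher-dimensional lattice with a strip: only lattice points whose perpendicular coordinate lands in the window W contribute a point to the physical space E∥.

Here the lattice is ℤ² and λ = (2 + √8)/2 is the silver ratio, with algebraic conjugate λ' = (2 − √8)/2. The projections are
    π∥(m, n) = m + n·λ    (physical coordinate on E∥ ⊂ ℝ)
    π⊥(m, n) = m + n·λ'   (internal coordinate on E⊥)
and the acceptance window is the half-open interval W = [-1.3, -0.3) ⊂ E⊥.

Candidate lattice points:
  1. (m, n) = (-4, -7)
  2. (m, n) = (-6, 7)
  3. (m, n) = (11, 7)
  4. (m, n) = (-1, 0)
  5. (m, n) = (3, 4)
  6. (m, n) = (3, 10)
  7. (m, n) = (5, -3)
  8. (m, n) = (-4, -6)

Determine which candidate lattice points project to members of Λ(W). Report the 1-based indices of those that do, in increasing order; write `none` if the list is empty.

1, 4, 6

Compute λ' = (2−√8)/2 = -0.41421, so π⊥(m,n) = m -0.41421·n.
[1] lift (-4,-7): star map gives -1.10051; window check -1.3 ≤ -1.10051 < -0.3 is true → IN Λ
[2] lift (-6,7): star map gives -8.89949; window check -1.3 ≤ -8.89949 < -0.3 is false → out
[3] lift (11,7): star map gives 8.10051; window check -1.3 ≤ 8.10051 < -0.3 is false → out
[4] lift (-1,0): star map gives -1.00000; window check -1.3 ≤ -1.00000 < -0.3 is true → IN Λ
[5] lift (3,4): star map gives 1.34315; window check -1.3 ≤ 1.34315 < -0.3 is false → out
[6] lift (3,10): star map gives -1.14214; window check -1.3 ≤ -1.14214 < -0.3 is true → IN Λ
[7] lift (5,-3): star map gives 6.24264; window check -1.3 ≤ 6.24264 < -0.3 is false → out
[8] lift (-4,-6): star map gives -1.51472; window check -1.3 ≤ -1.51472 < -0.3 is false → out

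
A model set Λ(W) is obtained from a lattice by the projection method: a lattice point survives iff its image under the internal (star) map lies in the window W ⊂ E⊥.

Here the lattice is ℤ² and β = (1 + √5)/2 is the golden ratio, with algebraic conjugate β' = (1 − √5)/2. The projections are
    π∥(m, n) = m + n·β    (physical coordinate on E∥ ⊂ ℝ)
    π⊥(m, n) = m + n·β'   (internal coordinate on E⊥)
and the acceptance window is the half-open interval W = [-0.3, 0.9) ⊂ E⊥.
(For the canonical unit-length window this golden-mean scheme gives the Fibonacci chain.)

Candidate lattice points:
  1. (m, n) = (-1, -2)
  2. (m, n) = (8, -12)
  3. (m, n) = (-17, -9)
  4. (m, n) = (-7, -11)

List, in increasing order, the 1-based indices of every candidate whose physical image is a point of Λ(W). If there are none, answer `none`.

β' = (1−√5)/2 ≈ -0.618034.
candidate 1: (m,n)=(-1,-2) → π∥ = -1-2·β ≈ -4.236068, π⊥ = -1-2·β' ≈ 0.236068 ∈ [-0.3, 0.9) ⇒ IN Λ
candidate 2: (m,n)=(8,-12) → π∥ = 8-12·β ≈ -11.416408, π⊥ = 8-12·β' ≈ 15.416408 ∉ [-0.3, 0.9) ⇒ out
candidate 3: (m,n)=(-17,-9) → π∥ = -17-9·β ≈ -31.562306, π⊥ = -17-9·β' ≈ -11.437694 ∉ [-0.3, 0.9) ⇒ out
candidate 4: (m,n)=(-7,-11) → π∥ = -7-11·β ≈ -24.798374, π⊥ = -7-11·β' ≈ -0.201626 ∈ [-0.3, 0.9) ⇒ IN Λ

1, 4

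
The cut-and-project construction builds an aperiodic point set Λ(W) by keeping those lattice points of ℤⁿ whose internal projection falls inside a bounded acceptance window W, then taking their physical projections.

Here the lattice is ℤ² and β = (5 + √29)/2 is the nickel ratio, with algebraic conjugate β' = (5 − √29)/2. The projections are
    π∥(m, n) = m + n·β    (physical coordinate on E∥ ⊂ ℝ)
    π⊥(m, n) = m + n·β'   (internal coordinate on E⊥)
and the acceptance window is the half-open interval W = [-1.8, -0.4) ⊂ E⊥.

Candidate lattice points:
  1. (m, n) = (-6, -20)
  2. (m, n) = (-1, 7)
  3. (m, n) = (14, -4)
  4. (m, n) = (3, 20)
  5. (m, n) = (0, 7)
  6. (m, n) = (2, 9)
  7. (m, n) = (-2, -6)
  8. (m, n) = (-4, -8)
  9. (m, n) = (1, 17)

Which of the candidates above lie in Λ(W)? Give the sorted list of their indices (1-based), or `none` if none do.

Compute β' = (5−√29)/2 = -0.1926, so π⊥(m,n) = m -0.1926·n.
candidate 1: (m,n)=(-6,-20) → π∥ = -6-20·β ≈ -109.8516, π⊥ = -6-20·β' ≈ -2.1484 ∉ [-1.8, -0.4) ⇒ out
candidate 2: (m,n)=(-1,7) → π∥ = -1+7·β ≈ 35.3481, π⊥ = -1+7·β' ≈ -2.3481 ∉ [-1.8, -0.4) ⇒ out
candidate 3: (m,n)=(14,-4) → π∥ = 14-4·β ≈ -6.7703, π⊥ = 14-4·β' ≈ 14.7703 ∉ [-1.8, -0.4) ⇒ out
candidate 4: (m,n)=(3,20) → π∥ = 3+20·β ≈ 106.8516, π⊥ = 3+20·β' ≈ -0.8516 ∈ [-1.8, -0.4) ⇒ IN Λ
candidate 5: (m,n)=(0,7) → π∥ = 0+7·β ≈ 36.3481, π⊥ = 0+7·β' ≈ -1.3481 ∈ [-1.8, -0.4) ⇒ IN Λ
candidate 6: (m,n)=(2,9) → π∥ = 2+9·β ≈ 48.7332, π⊥ = 2+9·β' ≈ 0.2668 ∉ [-1.8, -0.4) ⇒ out
candidate 7: (m,n)=(-2,-6) → π∥ = -2-6·β ≈ -33.1555, π⊥ = -2-6·β' ≈ -0.8445 ∈ [-1.8, -0.4) ⇒ IN Λ
candidate 8: (m,n)=(-4,-8) → π∥ = -4-8·β ≈ -45.5407, π⊥ = -4-8·β' ≈ -2.4593 ∉ [-1.8, -0.4) ⇒ out
candidate 9: (m,n)=(1,17) → π∥ = 1+17·β ≈ 89.2739, π⊥ = 1+17·β' ≈ -2.2739 ∉ [-1.8, -0.4) ⇒ out

4, 5, 7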